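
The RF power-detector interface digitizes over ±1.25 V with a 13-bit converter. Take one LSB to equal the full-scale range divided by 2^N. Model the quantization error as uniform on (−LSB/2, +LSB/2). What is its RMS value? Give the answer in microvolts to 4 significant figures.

Span: 1.25 V − (-1.25 V) = 2.5 V.
Step size = 2.5/8192 V = 305.176 µV.
V_rms = LSB/√12 = 305.176 µV / √12 = 88.10 µV.

88.10 µV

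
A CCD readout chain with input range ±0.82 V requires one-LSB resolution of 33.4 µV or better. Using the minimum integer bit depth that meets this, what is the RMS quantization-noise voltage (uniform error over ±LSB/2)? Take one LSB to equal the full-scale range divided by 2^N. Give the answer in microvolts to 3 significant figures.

The full-scale span is 0.82 − (-0.82) = 1.64 V.
Need 2^N ≥ 1.64 V / 33.4 µV = 49100 → N_min = 16.
Step size = 1.64/65536 V = 25.024 µV.
V_rms = LSB/√12 = 7.22 µV.

7.22 µV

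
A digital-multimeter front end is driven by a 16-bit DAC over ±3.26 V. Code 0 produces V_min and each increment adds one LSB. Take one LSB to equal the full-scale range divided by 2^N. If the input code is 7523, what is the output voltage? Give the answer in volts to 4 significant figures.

-2.512 V

Span: 3.26 V − (-3.26 V) = 6.52 V. LSB = 6.52 V / 2^16.
V_out = -3.26 + 7523 × (6.52/65536) V
      = -3.26 + 0.748443 = -2.51156 V.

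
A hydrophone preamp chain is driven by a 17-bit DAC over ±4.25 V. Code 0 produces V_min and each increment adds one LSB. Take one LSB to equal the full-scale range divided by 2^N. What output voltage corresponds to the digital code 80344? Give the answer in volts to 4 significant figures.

Span: 4.25 V − (-4.25 V) = 8.5 V. LSB = 8.5 V / 2^17.
V_out = V_min + code × LSB = -4.25 V + 80344 × 8.5 V / 131072
      = -4.25 V + 5.21030 V = 0.960297 V.

0.9603 V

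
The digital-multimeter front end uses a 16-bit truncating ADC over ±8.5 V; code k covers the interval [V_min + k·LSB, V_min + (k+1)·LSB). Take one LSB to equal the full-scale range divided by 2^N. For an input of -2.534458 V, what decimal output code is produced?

Span: 8.5 V − (-8.5 V) = 17 V. LSB = 17 V / 2^16 ≈ 259.4 µV.
code = ⌊(V_in − V_min)/LSB⌋ = ⌊(V_in − V_min) × 2^16 / range⌋
     = ⌊(-2.534458 − (-8.5)) × 65536 / 17⌋ = ⌊5.965542 × 65536/17⌋
     = ⌊22997.515⌋ = 22997.

22997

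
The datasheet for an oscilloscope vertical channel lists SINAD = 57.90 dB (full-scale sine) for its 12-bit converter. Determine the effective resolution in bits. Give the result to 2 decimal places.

9.33 bits

ENOB = (57.90 − 1.76)/6.02 = 9.3256 bits.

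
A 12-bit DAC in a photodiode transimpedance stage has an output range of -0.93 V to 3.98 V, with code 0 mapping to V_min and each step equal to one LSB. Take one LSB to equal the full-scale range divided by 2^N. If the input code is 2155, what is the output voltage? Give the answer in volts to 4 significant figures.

Span: 3.98 V − (-0.93 V) = 4.91 V. LSB = 4.91 V / 2^12.
V_out = -0.93 + 2155 × (4.91/4096) V
      = -0.93 V + 2.58326 V = 1.65326 V.

1.653 V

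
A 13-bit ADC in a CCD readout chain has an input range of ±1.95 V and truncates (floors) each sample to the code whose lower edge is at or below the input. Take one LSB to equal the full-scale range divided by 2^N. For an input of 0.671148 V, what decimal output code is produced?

The full-scale span is 1.95 − (-1.95) = 3.9 V. LSB = 3.9 V / 2^13 ≈ 476.1 µV.
code = ⌊(V_in − V_min)/LSB⌋ = ⌊(V_in − V_min) × 2^13 / range⌋
     = ⌊(0.671148 − (-1.95)) × 8192 / 3.9⌋ = ⌊2.621148 × 8192/3.9⌋
     = ⌊5505.755⌋ = 5505.

5505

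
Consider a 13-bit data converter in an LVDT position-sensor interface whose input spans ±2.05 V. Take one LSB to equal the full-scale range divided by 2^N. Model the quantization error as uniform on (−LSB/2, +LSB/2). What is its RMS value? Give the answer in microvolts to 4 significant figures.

Span: 2.05 V − (-2.05 V) = 4.1 V.
LSB = 4.1 V / 2^13 = 0.500488 mV.
V_rms = LSB/√12 = 0.500488 mV / √12 = 144.5 µV.

144.5 µV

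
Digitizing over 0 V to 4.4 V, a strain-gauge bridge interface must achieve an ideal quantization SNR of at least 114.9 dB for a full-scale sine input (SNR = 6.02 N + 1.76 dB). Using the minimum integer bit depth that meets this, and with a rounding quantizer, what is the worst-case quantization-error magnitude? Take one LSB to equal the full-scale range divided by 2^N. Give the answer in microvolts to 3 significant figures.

4.20 µV

Span = 4.4 V.
N ≥ (114.9 − 1.76)/6.02 = 18.794 → N_min = 19.
Step size = 4.4/524288 V = 8.3923 µV.
Half an LSB is 4.20 µV.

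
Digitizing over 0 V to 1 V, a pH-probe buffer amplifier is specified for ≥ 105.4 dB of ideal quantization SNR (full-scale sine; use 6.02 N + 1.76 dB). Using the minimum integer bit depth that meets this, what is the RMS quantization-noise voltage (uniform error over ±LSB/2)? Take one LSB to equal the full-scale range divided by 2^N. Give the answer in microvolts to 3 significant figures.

Full-scale range = 1 V.
Required N = ⌈(105.4 − 1.76)/6.02⌉ = ⌈17.216⌉ = 18.
LSB = 1 V / 2^18 = 3.8147 µV.
V_rms = LSB/√12 = 1.10 µV.

1.10 µV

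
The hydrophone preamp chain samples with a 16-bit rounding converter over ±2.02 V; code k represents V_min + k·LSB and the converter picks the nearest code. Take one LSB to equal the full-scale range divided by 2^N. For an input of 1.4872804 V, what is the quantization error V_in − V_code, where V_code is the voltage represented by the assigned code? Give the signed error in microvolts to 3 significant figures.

+20.9 µV

Full-scale range = 2.02 V − (-2.02 V) = 4.04 V. LSB = 4.04 V / 2^16 ≈ 61.65 µV.
Position in LSBs: (1.4872804 − (-2.02)) × 65536/4.04 = 56894.3387; rounding gives k = 56894.
V_code = V_min + k × range/2^16 = -2.02 + 56894 × 4.04/65536 = 1.4872595215 V.
Error = V_in − V_code = 1.4872804 − (1.4872595215) = +20.9 µV.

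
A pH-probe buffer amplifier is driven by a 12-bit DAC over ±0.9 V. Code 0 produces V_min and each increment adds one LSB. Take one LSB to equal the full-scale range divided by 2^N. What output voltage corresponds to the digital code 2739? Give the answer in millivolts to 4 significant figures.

303.7 mV

Span: 0.9 V − (-0.9 V) = 1.8 V. LSB = 1.8 V / 2^12.
Output = V_min + (2739/4096) × range = -0.9 + 0.668701 × 1.8 V
      = -0.9 V + 1.20366 V = 0.303662 V.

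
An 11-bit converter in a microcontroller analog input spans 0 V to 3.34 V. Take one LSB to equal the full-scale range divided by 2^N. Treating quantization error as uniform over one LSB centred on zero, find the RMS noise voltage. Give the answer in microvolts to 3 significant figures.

471 µV

Full-scale range = 3.34 V.
One LSB is 3.34 V / 2048 = 1.6309 mV.
RMS of a uniform error over width LSB is LSB/√12 = 471 µV.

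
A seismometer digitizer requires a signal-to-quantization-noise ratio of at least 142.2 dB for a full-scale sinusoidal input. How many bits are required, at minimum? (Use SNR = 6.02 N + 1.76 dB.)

Required N = ⌈(142.2 − 1.76)/6.02⌉ = ⌈23.329⌉ = 24.

24 bits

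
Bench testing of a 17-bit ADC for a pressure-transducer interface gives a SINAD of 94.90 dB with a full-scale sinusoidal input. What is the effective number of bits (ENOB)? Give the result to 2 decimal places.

Inverting SNR = 6.02 N + 1.76: N_eff = (94.90 − 1.76)/6.02 = 15.4718.

15.47 bits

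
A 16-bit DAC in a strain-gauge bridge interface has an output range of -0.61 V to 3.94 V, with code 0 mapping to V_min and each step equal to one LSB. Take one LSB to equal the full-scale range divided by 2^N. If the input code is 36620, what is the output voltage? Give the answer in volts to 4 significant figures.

1.932 V

Range = 3.94 − (-0.61) = 4.55 V. LSB = 4.55 V / 2^16.
Output = V_min + (36620/65536) × range = -0.61 + 0.558777 × 4.55 V
      = -0.61 + 2.54243 = 1.93243 V.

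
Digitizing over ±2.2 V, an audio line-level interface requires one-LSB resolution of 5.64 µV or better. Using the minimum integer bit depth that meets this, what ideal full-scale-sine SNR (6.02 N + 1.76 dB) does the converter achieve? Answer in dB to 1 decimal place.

122.2 dB

Full-scale range = 2.2 V − (-2.2 V) = 4.4 V.
Levels needed ≥ 4.4/5.64 µV = 780100. 2^20 = 1048576 suffices, so N_min = 20.
SNR = 6.02 × 20 + 1.76 = 122.16 dB.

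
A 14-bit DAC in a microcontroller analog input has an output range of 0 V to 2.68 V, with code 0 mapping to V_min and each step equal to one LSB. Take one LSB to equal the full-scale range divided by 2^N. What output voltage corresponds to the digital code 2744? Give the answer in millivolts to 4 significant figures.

Range is 2.68 V. LSB = 2.68 V / 2^14.
V_out = V_min + code × LSB = 0 V + 2744 × 2.68 V / 16384
      = 0 + 0.448848 = 0.448848 V.

448.8 mV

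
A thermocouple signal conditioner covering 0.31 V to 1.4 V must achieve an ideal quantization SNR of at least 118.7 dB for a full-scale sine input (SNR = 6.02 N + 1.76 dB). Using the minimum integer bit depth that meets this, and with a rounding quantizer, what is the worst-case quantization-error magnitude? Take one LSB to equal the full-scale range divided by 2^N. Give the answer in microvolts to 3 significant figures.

Range = 1.4 − (0.31) = 1.09 V.
6.02 N + 1.76 ≥ 118.7 gives N ≥ 19.425, so the minimum integer is 20.
Step size = 1.09/1048576 V = 1.0395 µV.
|e|_max = LSB/2 = 0.520 µV.

0.520 µV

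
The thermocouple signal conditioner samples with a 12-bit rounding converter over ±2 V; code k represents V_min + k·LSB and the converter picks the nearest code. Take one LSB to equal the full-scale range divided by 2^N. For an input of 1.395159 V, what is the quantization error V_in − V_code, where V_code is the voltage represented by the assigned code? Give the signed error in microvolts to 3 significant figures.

Span: 2 V − (-2 V) = 4 V. LSB = 4 V / 2^12 ≈ 0.9766 mV.
Position in LSBs: (1.395159 − (-2)) × 4096/4 = 3476.6428; rounding gives k = 3477.
V_code = V_min + k × range/2^12 = -2 + 3477 × 4/4096 = 1.395507813 V.
V_in − V_code = 1.395159 − (1.395507813) = −349 µV.

−349 µV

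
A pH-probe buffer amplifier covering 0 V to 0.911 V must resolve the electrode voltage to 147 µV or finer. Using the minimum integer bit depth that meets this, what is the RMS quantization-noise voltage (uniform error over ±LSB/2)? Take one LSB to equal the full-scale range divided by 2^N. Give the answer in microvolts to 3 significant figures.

V_FS = 0.911 V.
Levels needed ≥ 0.911/147 µV = 6197. 2^13 = 8192 suffices, so N_min = 13.
One LSB is 0.911 V / 8192 = 111.21 µV.
RMS noise = LSB/√12 = 32.1 µV.

32.1 µV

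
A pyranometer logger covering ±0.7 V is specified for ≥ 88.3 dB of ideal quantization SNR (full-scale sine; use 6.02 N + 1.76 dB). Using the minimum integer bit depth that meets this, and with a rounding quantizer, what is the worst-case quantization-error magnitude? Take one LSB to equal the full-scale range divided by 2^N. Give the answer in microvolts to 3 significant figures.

Range = 0.7 − (-0.7) = 1.4 V.
6.02 N + 1.76 ≥ 88.3 gives N ≥ 14.375, so the minimum integer is 15.
LSB = 1.4 V ÷ 2^15 = 1.4/32768 V = 42.725 µV.
|e|_max = LSB/2 = 21.4 µV.

21.4 µV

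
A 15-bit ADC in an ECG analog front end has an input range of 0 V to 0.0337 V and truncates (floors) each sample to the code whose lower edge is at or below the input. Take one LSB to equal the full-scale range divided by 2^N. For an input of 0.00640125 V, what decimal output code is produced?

6224

V_FS = 0.0337 V. LSB = 0.0337 V / 2^15 ≈ 1.028 µV.
V_in − V_min = 0.00640125 − (0) = 0.00640125 V.
Divide by LSB: 0.00640125 × 32768/0.0337 = 6224.2184.
Truncating gives code 6224.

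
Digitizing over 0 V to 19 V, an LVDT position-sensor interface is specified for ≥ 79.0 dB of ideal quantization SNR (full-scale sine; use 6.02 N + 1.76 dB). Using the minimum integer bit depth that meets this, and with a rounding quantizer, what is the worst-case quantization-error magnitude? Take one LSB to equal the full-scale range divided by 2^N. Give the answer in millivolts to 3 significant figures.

1.16 mV

Span = 19 V.
6.02 N + 1.76 ≥ 79.0 gives N ≥ 12.831, so the minimum integer is 13.
LSB = 19 V / 2^13 = 2.3193 mV.
Half an LSB is 1.16 mV.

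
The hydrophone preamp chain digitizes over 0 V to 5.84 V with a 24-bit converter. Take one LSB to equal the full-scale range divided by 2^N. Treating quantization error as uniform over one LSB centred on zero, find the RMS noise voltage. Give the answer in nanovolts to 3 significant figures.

V_FS = 5.84 V.
LSB = 5.84 V / 2^24 = 348.09 nV.
RMS of a uniform error over width LSB is LSB/√12 = 100 nV.

100 nV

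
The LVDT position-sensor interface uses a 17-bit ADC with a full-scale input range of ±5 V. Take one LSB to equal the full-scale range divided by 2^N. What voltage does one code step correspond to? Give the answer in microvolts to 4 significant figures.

76.29 µV

Full-scale range = 5 V − (-5 V) = 10 V.
2^17 = 131072 levels.
LSB = 10 V / 2^17 = 76.29 µV.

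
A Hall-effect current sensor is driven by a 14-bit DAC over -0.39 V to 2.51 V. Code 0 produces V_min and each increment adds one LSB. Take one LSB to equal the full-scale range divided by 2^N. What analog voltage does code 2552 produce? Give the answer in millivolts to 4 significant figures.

The full-scale span is 2.51 − (-0.39) = 2.9 V. LSB = 2.9 V / 2^14.
Output = V_min + (2552/16384) × range = -0.39 + 0.155762 × 2.9 V
      = -0.39 V + 0.451709 V = 0.0617090 V.

61.71 mV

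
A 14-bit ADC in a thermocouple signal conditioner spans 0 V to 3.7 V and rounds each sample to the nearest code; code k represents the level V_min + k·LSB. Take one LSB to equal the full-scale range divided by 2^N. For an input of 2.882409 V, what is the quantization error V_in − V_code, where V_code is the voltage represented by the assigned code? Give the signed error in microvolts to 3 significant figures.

−86.1 µV

Span = 3.7 V. LSB = 3.7 V / 2^14 ≈ 225.8 µV.
(2.882409 − (0)) / LSB = 2.882409 × 16384/3.7 = 12763.6187. Nearest integer: k = 12764.
Reconstructed level: 0 + 12764 × 3.7/16384 V = 2.8824951172 V.
e = 2.882409 − (2.8824951172) = −86.1 µV.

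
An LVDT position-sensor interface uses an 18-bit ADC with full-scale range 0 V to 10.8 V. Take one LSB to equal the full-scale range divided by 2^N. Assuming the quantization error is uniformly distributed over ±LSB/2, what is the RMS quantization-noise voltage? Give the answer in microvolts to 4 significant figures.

Full-scale range = 10.8 V.
LSB = 10.8 V ÷ 2^18 = 10.8/262144 V = 41.1987 µV.
RMS of a uniform error over width LSB is LSB/√12 = 11.89 µV.

11.89 µV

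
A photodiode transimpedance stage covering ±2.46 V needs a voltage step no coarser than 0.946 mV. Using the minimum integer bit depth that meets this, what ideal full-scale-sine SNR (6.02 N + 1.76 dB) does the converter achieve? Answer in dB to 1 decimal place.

Full-scale range = 2.46 V − (-2.46 V) = 4.92 V.
4.92 V / 0.946 mV = 5201. Since 2^12 = 4096 and 2^13 = 8192, N = 13.
SNR = 6.02 × 13 + 1.76 = 80.02 dB.

80.0 dB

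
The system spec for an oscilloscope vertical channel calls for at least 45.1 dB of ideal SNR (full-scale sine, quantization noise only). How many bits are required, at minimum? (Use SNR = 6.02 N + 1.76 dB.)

6.02 N + 1.76 ≥ 45.1 gives N ≥ 7.199, so the minimum integer is 8.

8 bits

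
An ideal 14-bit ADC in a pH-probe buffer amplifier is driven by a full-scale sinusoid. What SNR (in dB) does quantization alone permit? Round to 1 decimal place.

86.0 dB

6.02(14) + 1.76 = 84.28 + 1.76 = 86.04 dB.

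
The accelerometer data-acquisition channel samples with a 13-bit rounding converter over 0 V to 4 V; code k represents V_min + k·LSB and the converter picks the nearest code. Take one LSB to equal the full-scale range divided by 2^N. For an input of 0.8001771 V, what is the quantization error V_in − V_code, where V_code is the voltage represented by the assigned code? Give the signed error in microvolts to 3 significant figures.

−116 µV

Range is 4 V. LSB = 4 V / 2^13 ≈ 488.3 µV.
(V_in − V_min)/LSB = (0.8001771 − (0)) × 8192/4 = 1638.7627 → nearest code k = 1639.
V_code = V_min + k × range/2^13 = 0 + 1639 × 4/8192 = 0.8002929688 V.
Error = V_in − V_code = 0.8001771 − (0.8002929688) = −116 µV.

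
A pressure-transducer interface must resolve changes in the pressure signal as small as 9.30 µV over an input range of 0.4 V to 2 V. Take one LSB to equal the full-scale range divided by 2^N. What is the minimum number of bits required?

Range = 2 − (0.4) = 1.6 V.
1.6 V / 9.30 µV = 172000. Since 2^17 = 131072 and 2^18 = 262144, N = 18.

18 bits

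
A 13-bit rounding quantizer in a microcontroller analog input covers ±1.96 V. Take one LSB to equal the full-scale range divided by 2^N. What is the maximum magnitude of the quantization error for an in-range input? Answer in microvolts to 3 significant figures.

239 µV

The full-scale span is 1.96 − (-1.96) = 3.92 V.
LSB = 3.92 V / 2^13 = 478.52 µV.
Worst-case error for round-to-nearest is half an LSB: 239 µV.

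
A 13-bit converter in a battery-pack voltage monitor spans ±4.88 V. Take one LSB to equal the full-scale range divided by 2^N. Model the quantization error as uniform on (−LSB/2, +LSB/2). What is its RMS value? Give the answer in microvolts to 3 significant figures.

344 µV

The full-scale span is 4.88 − (-4.88) = 9.76 V.
LSB = 9.76 V ÷ 2^13 = 9.76/8192 V = 1.1914 mV.
σ_q = LSB/√12 = 1.1914 mV/3.4641 = 344 µV.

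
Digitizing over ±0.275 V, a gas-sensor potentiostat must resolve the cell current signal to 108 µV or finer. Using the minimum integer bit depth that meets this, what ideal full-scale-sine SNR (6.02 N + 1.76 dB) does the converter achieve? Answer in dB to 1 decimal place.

Range = 0.275 − (-0.275) = 0.55 V.
Levels needed ≥ 0.55/108 µV = 5093. 2^13 = 8192 suffices, so N_min = 13.
6.02(13) + 1.76 = 80.02 dB.

80.0 dB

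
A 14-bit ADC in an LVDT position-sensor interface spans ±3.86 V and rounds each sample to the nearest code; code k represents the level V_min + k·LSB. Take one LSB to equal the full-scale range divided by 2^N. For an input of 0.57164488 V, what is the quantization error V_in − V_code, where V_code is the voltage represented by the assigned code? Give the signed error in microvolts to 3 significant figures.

+89.7 µV

Span: 3.86 V − (-3.86 V) = 7.72 V. LSB = 7.72 V / 2^14 ≈ 471.2 µV.
(0.57164488 − (-3.86)) / LSB = 4.43164488 × 16384/7.72 = 9405.1904. Nearest integer: k = 9405.
V_code = -3.86 + (9405/16384) × 7.72 = 0.57155517578 V.
Error = V_in − V_code = 0.57164488 − (0.57155517578) = +89.7 µV.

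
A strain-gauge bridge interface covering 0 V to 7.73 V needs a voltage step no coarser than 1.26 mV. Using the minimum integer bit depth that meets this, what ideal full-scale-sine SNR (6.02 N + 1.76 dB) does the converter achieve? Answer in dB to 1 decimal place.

80.0 dB

V_FS = 7.73 V.
Levels needed ≥ 7.73/1.26 mV = 6135. 2^13 = 8192 suffices, so N_min = 13.
Ideal SNR at N = 13: 6.02·13 + 1.76 = 80.0 dB.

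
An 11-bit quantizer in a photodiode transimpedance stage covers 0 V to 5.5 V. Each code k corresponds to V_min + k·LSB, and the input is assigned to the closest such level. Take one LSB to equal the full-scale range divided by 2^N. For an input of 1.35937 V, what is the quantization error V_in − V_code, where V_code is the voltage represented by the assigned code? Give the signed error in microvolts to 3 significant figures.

+483 µV

Full-scale range = 5.5 V. LSB = 5.5 V / 2^11 ≈ 2.686 mV.
Position in LSBs: (1.35937 − (0)) × 2048/5.5 = 506.1800; rounding gives k = 506.
V_code = V_min + k × range/2^11 = 0 + 506 × 5.5/2048 = 1.358886719 V.
e = 1.35937 − (1.358886719) = +483 µV.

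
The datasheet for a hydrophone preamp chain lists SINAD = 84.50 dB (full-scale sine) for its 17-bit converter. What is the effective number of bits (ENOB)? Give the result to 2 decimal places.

13.74 bits

(84.50 − 1.76) / 6.02 = 82.74/6.02 = 13.7442 effective bits.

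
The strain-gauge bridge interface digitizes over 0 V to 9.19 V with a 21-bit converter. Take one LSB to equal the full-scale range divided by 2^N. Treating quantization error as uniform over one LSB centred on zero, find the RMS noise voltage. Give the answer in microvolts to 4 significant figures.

Full-scale range = 9.19 V.
LSB = 9.19 V / 2^21 = 4.38213 µV.
For a uniform distribution on [−LSB/2, +LSB/2], V_rms = LSB/√12 = 4.38213 µV/3.4641 = 1.265 µV.

1.265 µV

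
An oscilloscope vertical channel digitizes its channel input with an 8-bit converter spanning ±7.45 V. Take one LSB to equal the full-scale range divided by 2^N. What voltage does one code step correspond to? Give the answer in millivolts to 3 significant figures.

58.2 mV

Range = 7.45 − (-7.45) = 14.9 V.
Number of codes = 2^8 = 256.
Step size = 14.9/256 V = 58.2 mV.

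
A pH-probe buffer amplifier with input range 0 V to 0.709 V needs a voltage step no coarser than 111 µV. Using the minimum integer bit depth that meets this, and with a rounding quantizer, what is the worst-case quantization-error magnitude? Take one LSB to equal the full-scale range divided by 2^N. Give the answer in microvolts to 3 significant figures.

43.3 µV

Full-scale range = 0.709 V.
Levels needed ≥ 0.709/111 µV = 6387. 2^13 = 8192 suffices, so N_min = 13.
LSB = 0.709 V ÷ 2^13 = 0.709/8192 V = 86.548 µV.
Half an LSB is 43.3 µV.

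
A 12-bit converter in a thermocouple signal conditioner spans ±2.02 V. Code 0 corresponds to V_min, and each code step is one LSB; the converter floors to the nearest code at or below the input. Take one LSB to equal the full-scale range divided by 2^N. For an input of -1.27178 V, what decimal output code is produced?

The full-scale span is 2.02 − (-2.02) = 4.04 V. LSB = 4.04 V / 2^12 ≈ 0.9863 mV.
V_in − V_min = -1.27178 − (-2.02) = 0.74822 V.
Divide by LSB: 0.74822 × 4096/4.04 = 758.5914.
Truncating gives code 758.

758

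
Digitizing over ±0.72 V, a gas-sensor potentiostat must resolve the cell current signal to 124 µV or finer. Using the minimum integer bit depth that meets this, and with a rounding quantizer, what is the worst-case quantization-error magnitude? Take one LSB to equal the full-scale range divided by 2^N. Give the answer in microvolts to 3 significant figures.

The full-scale span is 0.72 − (-0.72) = 1.44 V.
Levels needed ≥ 1.44/124 µV = 11610. 2^14 = 16384 suffices, so N_min = 14.
Step size = 1.44/16384 V = 87.891 µV.
Max error for round-to-nearest is LSB/2 = 43.9 µV.

43.9 µV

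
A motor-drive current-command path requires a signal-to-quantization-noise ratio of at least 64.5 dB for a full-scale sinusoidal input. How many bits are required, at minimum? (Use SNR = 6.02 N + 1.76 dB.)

11 bits

Required N = ⌈(64.5 − 1.76)/6.02⌉ = ⌈10.422⌉ = 11.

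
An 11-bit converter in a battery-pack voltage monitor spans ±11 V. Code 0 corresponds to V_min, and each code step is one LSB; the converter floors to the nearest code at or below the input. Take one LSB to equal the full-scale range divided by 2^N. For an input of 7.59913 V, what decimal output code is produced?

Span: 11 V − (-11 V) = 22 V. LSB = 22 V / 2^11 ≈ 10.74 mV.
code = ⌊(V_in − V_min)/LSB⌋ = ⌊(V_in − V_min) × 2^11 / range⌋
     = ⌊(7.59913 − (-11)) × 2048 / 22⌋ = ⌊18.59913 × 2048/22⌋
     = ⌊1731.410⌋ = 1731.

1731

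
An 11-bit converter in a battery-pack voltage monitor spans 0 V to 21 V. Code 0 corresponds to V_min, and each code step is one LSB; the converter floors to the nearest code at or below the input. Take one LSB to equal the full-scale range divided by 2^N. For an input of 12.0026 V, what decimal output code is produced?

1170

Full-scale range = 21 V. LSB = 21 V / 2^11 ≈ 10.25 mV.
V_in − V_min = 12.0026 − (0) = 12.0026 V.
Divide by LSB: 12.0026 × 2048/21 = 1170.5393.
Truncating gives code 1170.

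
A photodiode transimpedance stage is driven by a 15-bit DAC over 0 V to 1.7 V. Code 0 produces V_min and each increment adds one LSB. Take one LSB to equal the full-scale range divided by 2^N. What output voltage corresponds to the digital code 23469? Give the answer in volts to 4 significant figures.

1.218 V

Range is 1.7 V. LSB = 1.7 V / 2^15.
Output = V_min + (23469/32768) × range = 0 + 0.716217 × 1.7 V
      = 0 + 1.21757 = 1.21757 V.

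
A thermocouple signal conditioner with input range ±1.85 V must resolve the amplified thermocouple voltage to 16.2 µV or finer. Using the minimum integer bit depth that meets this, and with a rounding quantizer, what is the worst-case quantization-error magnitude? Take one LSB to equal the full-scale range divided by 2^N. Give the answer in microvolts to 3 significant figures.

Range = 1.85 − (-1.85) = 3.7 V.
Levels needed ≥ 3.7/16.2 µV = 228400. 2^18 = 262144 suffices, so N_min = 18.
Step size = 3.7/262144 V = 14.114 µV.
|e|_max = LSB/2 = 7.06 µV.

7.06 µV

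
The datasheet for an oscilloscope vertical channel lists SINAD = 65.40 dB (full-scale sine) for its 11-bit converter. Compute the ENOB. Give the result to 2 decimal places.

10.57 bits

ENOB = (65.40 − 1.76)/6.02 = 10.5714 bits.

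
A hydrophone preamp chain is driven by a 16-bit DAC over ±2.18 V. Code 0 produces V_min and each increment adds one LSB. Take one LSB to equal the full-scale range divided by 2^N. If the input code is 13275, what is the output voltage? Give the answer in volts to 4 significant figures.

-1.297 V

The full-scale span is 2.18 − (-2.18) = 4.36 V. LSB = 4.36 V / 2^16.
Output = V_min + (13275/65536) × range = -2.18 + 0.202560 × 4.36 V
      = -2.18 V + 0.883163 V = -1.29684 V.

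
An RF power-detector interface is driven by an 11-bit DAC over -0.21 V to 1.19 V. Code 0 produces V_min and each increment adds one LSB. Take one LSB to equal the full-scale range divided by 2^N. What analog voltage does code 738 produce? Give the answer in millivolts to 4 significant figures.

The full-scale span is 1.19 − (-0.21) = 1.4 V. LSB = 1.4 V / 2^11.
V_out = V_min + code × LSB = -0.21 V + 738 × 1.4 V / 2048
      = -0.21 + 0.504492 = 0.294492 V.

294.5 mV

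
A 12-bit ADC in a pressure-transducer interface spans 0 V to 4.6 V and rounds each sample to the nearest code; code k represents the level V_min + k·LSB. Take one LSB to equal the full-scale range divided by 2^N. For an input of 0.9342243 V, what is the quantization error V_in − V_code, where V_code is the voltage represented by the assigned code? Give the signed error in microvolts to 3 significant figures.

−151 µV

Span = 4.6 V. LSB = 4.6 V / 2^12 ≈ 1.123 mV.
Position in LSBs: (0.9342243 − (0)) × 4096/4.6 = 831.8658; rounding gives k = 832.
V_code = 0 + (832/4096) × 4.6 = 0.9343750000 V.
V_in − V_code = 0.9342243 − (0.9343750000) = −151 µV.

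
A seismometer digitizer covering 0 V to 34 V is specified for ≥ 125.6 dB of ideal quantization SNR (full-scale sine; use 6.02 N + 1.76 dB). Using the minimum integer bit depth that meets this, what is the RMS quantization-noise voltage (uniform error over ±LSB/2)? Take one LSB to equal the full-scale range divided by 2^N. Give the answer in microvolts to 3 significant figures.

4.68 µV

V_FS = 34 V.
6.02 N + 1.76 ≥ 125.6 gives N ≥ 20.571, so the minimum integer is 21.
LSB = 34 V / 2^21 = 16.212 µV.
RMS noise = LSB/√12 = 4.68 µV.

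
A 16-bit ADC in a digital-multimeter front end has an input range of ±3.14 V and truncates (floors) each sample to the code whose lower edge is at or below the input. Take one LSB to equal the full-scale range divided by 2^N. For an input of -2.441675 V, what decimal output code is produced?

The full-scale span is 3.14 − (-3.14) = 6.28 V. LSB = 6.28 V / 2^16 ≈ 95.83 µV.
V_in − V_min = -2.441675 − (-3.14) = 0.698325 V.
Divide by LSB: 0.698325 × 65536/6.28 = 7287.4884.
Truncating gives code 7287.

7287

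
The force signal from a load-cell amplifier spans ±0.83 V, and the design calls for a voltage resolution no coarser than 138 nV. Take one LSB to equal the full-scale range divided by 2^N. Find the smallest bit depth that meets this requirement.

The full-scale span is 0.83 − (-0.83) = 1.66 V.
Need 2^N ≥ 1.66 V / 138 nV = 1.203e7 → N_min = 24.

24 bits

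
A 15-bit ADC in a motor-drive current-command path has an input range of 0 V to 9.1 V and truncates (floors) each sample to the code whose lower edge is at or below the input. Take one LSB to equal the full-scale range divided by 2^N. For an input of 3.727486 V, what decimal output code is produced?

Span = 9.1 V. LSB = 9.1 V / 2^15 ≈ 277.7 µV.
V_in − V_min = 3.727486 − (0) = 3.727486 V.
Divide by LSB: 3.727486 × 32768/9.1 = 13422.2265.
Truncating gives code 13422.

13422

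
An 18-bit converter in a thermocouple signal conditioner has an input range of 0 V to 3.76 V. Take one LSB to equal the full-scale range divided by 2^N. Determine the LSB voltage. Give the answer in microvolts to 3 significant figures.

Range is 3.76 V.
There are 2^18 = 262144 steps.
LSB = 3.76 V ÷ 2^18 = 3.76/262144 V = 14.3 µV.

14.3 µV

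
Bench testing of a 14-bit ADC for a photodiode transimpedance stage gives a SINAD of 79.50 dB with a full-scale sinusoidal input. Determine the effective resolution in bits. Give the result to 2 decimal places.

ENOB = (79.50 − 1.76)/6.02 = 12.9136 bits.

12.91 bits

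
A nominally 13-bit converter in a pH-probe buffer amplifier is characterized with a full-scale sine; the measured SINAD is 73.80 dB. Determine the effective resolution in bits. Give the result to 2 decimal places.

11.97 bits

(73.80 − 1.76) / 6.02 = 72.04/6.02 = 11.9668 effective bits.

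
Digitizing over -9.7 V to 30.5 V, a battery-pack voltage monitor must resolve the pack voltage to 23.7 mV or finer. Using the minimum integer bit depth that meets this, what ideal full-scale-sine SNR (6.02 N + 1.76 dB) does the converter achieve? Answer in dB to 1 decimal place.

68.0 dB

Span: 30.5 V − (-9.7 V) = 40.2 V.
Need 2^N ≥ 40.2 V / 23.7 mV = 1696 → N_min = 11.
6.02(11) + 1.76 = 67.98 dB.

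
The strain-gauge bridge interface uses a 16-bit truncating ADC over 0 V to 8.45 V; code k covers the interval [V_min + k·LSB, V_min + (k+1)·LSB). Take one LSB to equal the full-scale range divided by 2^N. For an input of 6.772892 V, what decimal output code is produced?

52528

Full-scale range = 8.45 V. LSB = 8.45 V / 2^16 ≈ 128.9 µV.
code = ⌊(V_in − V_min)/LSB⌋ = ⌊(V_in − V_min) × 2^16 / range⌋
     = ⌊(6.772892 − (0)) × 65536 / 8.45⌋ = ⌊6.772892 × 65536/8.45⌋
     = ⌊52528.787⌋ = 52528.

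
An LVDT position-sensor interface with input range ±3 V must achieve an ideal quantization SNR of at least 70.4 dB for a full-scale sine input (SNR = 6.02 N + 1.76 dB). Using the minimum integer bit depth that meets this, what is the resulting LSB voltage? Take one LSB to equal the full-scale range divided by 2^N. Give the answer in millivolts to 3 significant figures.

1.46 mV

Range = 3 − (-3) = 6 V.
N ≥ (70.4 − 1.76)/6.02 = 11.402 → N_min = 12.
LSB = 6 V / 2^12 = 1.46 mV.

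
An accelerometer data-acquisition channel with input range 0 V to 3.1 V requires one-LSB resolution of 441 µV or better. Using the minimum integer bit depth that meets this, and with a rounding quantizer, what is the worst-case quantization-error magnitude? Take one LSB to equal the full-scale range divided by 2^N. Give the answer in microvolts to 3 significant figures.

Full-scale range = 3.1 V.
Required number of levels: 3.1/441 µV = 7029.5; smallest N with 2^N ≥ that is 13.
LSB = 3.1 V / 2^13 = 378.42 µV.
Max error for round-to-nearest is LSB/2 = 189 µV.

189 µV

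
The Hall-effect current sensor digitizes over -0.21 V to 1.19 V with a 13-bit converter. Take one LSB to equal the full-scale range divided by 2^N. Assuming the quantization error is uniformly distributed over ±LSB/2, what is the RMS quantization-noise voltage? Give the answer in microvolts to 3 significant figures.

49.3 µV

Span: 1.19 V − (-0.21 V) = 1.4 V.
Step size = 1.4/8192 V = 170.90 µV.
V_rms = LSB/√12 = 170.90 µV / √12 = 49.3 µV.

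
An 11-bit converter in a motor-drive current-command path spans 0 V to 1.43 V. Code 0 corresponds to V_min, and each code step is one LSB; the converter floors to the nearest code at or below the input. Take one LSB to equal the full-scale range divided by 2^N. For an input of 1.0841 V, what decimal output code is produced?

1552

Span = 1.43 V. LSB = 1.43 V / 2^11 ≈ 0.6982 mV.
(V_in − V_min) × 2^11/range = (1.0841 − (0)) × 2048/1.43 = 1552.613.
Floor → code = 1552.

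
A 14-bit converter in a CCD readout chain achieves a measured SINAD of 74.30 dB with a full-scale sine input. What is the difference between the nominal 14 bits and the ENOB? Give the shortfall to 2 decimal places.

1.95 bits

ENOB = (SINAD − 1.76)/6.02 = (74.30 − 1.76)/6.02 = 12.0498 bits.
Lost resolution: 14 − 12.0498 = 1.9502 bits.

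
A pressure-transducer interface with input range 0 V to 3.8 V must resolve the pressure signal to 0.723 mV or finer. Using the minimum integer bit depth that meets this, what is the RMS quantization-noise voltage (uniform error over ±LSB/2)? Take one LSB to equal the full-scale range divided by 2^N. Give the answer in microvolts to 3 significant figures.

134 µV

Span = 3.8 V.
Need 2^N ≥ 3.8 V / 0.723 mV = 5256 → N_min = 13.
One LSB is 3.8 V / 8192 = 463.87 µV.
RMS noise = LSB/√12 = 134 µV.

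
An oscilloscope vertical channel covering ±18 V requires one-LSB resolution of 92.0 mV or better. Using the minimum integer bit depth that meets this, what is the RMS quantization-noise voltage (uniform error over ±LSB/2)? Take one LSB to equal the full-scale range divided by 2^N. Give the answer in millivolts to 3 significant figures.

20.3 mV

Range = 18 − (-18) = 36 V.
Levels needed ≥ 36/92.0 mV = 391.3. 2^9 = 512 suffices, so N_min = 9.
Step size = 36/512 V = 70.313 mV.
RMS noise = LSB/√12 = 20.3 mV.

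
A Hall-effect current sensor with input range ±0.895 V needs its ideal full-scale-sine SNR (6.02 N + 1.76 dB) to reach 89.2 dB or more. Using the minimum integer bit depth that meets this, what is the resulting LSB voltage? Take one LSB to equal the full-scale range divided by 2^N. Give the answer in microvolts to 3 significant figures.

54.6 µV

The full-scale span is 0.895 − (-0.895) = 1.79 V.
6.02 N + 1.76 ≥ 89.2 gives N ≥ 14.525, so the minimum integer is 15.
LSB = 1.79 V ÷ 2^15 = 1.79/32768 V = 54.6 µV.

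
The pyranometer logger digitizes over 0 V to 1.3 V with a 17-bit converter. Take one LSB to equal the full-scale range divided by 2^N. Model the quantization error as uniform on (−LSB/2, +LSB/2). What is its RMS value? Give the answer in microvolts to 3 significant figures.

2.86 µV

Full-scale range = 1.3 V.
LSB = 1.3 V ÷ 2^17 = 1.3/131072 V = 9.9182 µV.
RMS of a uniform error over width LSB is LSB/√12 = 2.86 µV.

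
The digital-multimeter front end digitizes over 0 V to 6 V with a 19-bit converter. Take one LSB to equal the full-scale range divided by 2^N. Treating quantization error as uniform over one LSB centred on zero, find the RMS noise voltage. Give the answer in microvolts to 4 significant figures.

Span = 6 V.
LSB = 6 V / 2^19 = 11.4441 µV.
RMS of a uniform error over width LSB is LSB/√12 = 3.304 µV.

3.304 µV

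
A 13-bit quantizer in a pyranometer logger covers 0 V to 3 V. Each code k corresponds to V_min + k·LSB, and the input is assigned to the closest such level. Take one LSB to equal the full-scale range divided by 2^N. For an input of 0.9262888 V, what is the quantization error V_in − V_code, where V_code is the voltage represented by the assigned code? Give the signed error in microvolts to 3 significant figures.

+141 µV

V_FS = 3 V. LSB = 3 V / 2^13 ≈ 366.2 µV.
(V_in − V_min)/LSB = (0.9262888 − (0)) × 8192/3 = 2529.3859 → nearest code k = 2529.
V_code = V_min + k × range/2^13 = 0 + 2529 × 3/8192 = 0.9261474609 V.
Error = V_in − V_code = 0.9262888 − (0.9261474609) = +141 µV.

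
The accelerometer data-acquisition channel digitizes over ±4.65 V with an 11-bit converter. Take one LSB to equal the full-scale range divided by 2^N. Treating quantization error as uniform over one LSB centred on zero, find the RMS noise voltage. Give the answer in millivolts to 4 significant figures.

1.311 mV

Span: 4.65 V − (-4.65 V) = 9.3 V.
LSB = 9.3 V / 2^11 = 4.54102 mV.
V_rms = LSB/√12 = 4.54102 mV / √12 = 1.311 mV.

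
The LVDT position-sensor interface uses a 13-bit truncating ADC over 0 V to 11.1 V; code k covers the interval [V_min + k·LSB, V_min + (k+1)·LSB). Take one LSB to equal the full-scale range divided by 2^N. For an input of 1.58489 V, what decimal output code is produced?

1169

Range is 11.1 V. LSB = 11.1 V / 2^13 ≈ 1.355 mV.
V_in − V_min = 1.58489 − (0) = 1.58489 V.
Divide by LSB: 1.58489 × 8192/11.1 = 1169.6774.
Truncating gives code 1169.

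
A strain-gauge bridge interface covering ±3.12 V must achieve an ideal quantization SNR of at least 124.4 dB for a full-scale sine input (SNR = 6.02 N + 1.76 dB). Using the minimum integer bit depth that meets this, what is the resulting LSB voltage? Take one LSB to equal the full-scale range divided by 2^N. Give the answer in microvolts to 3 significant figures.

Span: 3.12 V − (-3.12 V) = 6.24 V.
Required N = ⌈(124.4 − 1.76)/6.02⌉ = ⌈20.372⌉ = 21.
One LSB is 6.24 V / 2097152 = 2.98 µV.

2.98 µV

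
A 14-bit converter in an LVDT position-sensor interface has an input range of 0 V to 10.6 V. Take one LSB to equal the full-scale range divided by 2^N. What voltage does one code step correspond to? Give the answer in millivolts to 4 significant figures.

0.6470 mV

Full-scale range = 10.6 V.
Number of codes = 2^14 = 16384.
LSB = 10.6 V ÷ 2^14 = 10.6/16384 V = 0.6470 mV.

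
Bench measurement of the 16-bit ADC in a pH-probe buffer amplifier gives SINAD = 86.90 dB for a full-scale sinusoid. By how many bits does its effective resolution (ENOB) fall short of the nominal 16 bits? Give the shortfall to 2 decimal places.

ENOB = (SINAD − 1.76)/6.02 = (86.90 − 1.76)/6.02 = 14.1429 bits.
Lost resolution: 16 − 14.1429 = 1.8571 bits.

1.86 bits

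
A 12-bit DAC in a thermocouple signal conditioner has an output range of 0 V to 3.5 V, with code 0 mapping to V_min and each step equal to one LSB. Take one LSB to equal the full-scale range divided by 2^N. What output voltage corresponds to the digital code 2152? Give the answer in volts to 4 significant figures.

Range is 3.5 V. LSB = 3.5 V / 2^12.
V_out = 0 + 2152 × (3.5/4096) V
      = 0 + 1.83887 = 1.83887 V.

1.839 V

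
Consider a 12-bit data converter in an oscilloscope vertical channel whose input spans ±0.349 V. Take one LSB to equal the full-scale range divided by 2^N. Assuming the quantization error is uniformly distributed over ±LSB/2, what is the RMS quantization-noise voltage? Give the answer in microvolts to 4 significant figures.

49.19 µV

The full-scale span is 0.349 − (-0.349) = 0.698 V.
LSB = 0.698 V ÷ 2^12 = 0.698/4096 V = 170.410 µV.
RMS of a uniform error over width LSB is LSB/√12 = 49.19 µV.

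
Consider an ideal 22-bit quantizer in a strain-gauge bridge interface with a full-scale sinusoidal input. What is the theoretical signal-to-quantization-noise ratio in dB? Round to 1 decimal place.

6.02(22) + 1.76 = 132.44 + 1.76 = 134.20 dB.

134.2 dB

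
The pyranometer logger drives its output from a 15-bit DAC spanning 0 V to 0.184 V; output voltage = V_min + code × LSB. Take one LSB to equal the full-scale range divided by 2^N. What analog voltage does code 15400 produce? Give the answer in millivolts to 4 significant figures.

Full-scale range = 0.184 V. LSB = 0.184 V / 2^15.
V_out = V_min + code × LSB = 0 V + 15400 × 0.184 V / 32768
      = 0 V + 0.0864746 V = 0.0864746 V.

86.47 mV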